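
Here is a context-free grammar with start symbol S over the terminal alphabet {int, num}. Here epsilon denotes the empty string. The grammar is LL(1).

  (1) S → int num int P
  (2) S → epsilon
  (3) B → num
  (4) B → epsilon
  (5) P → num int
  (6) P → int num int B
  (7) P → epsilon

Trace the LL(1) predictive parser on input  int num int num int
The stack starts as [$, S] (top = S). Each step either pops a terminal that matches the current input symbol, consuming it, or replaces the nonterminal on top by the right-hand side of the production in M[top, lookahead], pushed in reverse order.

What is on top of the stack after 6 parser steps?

     Stack            Input                  Action
  1  $ S              int num int num int $  expand S → int num int P
  2  $ P int num int  int num int num int $  match int
  3  $ P int num      num int num int $      match num
  4  $ P int          int num int $          match int
  5  $ P              num int $              expand P → num int
  6  $ int num        num int $              match num
Stack after step 6: $ int (top = int).

int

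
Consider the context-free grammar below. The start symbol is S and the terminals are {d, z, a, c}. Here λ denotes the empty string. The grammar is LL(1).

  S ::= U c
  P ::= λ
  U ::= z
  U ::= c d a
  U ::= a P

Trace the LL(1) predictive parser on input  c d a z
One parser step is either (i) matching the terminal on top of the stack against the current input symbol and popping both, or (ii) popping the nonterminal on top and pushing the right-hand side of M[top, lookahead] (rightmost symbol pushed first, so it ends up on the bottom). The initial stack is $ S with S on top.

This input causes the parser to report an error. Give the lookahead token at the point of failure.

z

step 1: stack=$ S  input=c d a z $  — expand S ::= U c
step 2: stack=$ c U  input=c d a z $  — expand U ::= c d a
step 3: stack=$ c a d c  input=c d a z $  — match c
step 4: stack=$ c a d  input=d a z $  — match d
step 5: stack=$ c a  input=a z $  — match a
step 6: stack=$ c  input=z $  — error: top is terminal c but lookahead is z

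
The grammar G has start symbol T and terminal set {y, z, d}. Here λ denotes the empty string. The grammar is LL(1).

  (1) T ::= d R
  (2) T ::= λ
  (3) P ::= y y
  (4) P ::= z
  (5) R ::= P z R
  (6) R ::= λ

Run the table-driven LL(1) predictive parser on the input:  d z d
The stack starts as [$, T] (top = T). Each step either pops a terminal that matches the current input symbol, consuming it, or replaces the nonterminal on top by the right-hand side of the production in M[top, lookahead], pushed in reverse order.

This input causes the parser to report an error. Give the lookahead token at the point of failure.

     Stack    Input    Action
  1  $ T      d z d $  expand T ::= d R
  2  $ R d    d z d $  match d
  3  $ R      z d $    expand R ::= P z R
  4  $ R z P  z d $    expand P ::= z
  5  $ R z z  z d $    match z
  6  $ R z    d $      error: top is terminal z but lookahead is d

d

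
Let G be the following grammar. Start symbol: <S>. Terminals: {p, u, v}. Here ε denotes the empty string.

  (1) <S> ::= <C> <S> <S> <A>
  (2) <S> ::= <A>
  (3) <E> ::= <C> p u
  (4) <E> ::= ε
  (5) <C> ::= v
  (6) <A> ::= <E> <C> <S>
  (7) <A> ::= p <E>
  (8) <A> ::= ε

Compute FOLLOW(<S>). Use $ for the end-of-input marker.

{$, p, v}

FIRST(<C>): from <C>::=v we get {v}. So FIRST(<C>) = {v}.
FIRST(<E>): from <E>::=<C> p u we get {v}; from <E>::=ε we get {ε}. So FIRST(<E>) = {ε, v}.
FIRST(<A>): from <A>::=<E> <C> <S> we get {v}; from <A>::=p <E> we get {p}; from <A>::=ε we get {ε}. So FIRST(<A>) = {ε, p, v}.
FIRST(<S>): from <S>::=<C> <S> <S> <A> we get {v}; from <S>::=<A> we get {ε, p, v}. So FIRST(<S>) = {ε, p, v}.
FOLLOW(<S>) includes $ since <S> is the start symbol.
FOLLOW(<S>): in <S>::=<C> <S> <S> <A> (occurrence 1), <S> is followed by <S> <A> with FIRST {ε, p, v}; in <S>::=<C> <S> <S> <A> (occurrence 1), the suffix after <S> is nullable (adds nothing new); in <S>::=<C> <S> <S> <A> (occurrence 2), <S> is followed by <A> with FIRST {ε, p, v}; in <S>::=<C> <S> <S> <A> (occurrence 2), the suffix after <S> is nullable (adds nothing new); in <A>::=<E> <C> <S>, the suffix after <S> is empty, so FOLLOW(<S>) ⊇ FOLLOW(<A>) = {$, p, v}. Thus FOLLOW(<S>) = {$, p, v}.
FOLLOW(<A>): in <S>::=<C> <S> <S> <A>, the suffix after <A> is empty, so FOLLOW(<A>) ⊇ FOLLOW(<S>) = {$, p, v}; in <S>::=<A>, the suffix after <A> is empty, so FOLLOW(<A>) ⊇ FOLLOW(<S>) = {$, p, v}. Thus FOLLOW(<A>) = {$, p, v}.
FOLLOW(<E>): in <A>::=<E> <C> <S>, <E> is followed by <C> <S> with FIRST {v}; in <A>::=p <E>, the suffix after <E> is empty, so FOLLOW(<E>) ⊇ FOLLOW(<A>) = {$, p, v}. Thus FOLLOW(<E>) = {$, p, v}.
FOLLOW(<C>): in <S>::=<C> <S> <S> <A>, <C> is followed by <S> <S> <A> with FIRST {ε, p, v}; in <S>::=<C> <S> <S> <A>, the suffix after <C> is nullable, so FOLLOW(<C>) ⊇ FOLLOW(<S>) = {$, p, v}; in <E>::=<C> p u, <C> is followed by p u with FIRST {p}; in <A>::=<E> <C> <S>, <C> is followed by <S> with FIRST {ε, p, v}; in <A>::=<E> <C> <S>, the suffix after <C> is nullable, so FOLLOW(<C>) ⊇ FOLLOW(<A>) = {$, p, v}. Thus FOLLOW(<C>) = {$, p, v}.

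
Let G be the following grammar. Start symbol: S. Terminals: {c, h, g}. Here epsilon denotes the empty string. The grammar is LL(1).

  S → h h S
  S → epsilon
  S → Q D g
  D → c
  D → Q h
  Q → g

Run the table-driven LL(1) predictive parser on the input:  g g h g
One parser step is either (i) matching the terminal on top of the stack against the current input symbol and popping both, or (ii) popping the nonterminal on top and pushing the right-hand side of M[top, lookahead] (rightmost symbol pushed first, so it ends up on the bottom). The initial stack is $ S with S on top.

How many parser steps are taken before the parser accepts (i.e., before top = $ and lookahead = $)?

8

step 1: stack=$ S  input=g g h g $  — expand S → Q D g
step 2: stack=$ g D Q  input=g g h g $  — expand Q → g
step 3: stack=$ g D g  input=g g h g $  — match g
step 4: stack=$ g D  input=g h g $  — expand D → Q h
step 5: stack=$ g h Q  input=g h g $  — expand Q → g
step 6: stack=$ g h g  input=g h g $  — match g
step 7: stack=$ g h  input=h g $  — match h
step 8: stack=$ g  input=g $  — match g
Accept reached after 8 steps.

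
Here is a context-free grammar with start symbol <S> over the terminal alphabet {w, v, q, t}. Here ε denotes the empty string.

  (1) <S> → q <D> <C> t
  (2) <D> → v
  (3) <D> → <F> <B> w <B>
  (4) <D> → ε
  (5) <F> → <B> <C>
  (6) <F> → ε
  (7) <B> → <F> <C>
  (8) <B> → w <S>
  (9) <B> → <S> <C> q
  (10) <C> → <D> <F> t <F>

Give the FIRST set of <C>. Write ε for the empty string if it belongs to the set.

FIRST(<S>) = {q}
FIRST(<D>) = {ε, q, t, v, w}  (via <F> <B> w <B>)
FIRST(<F>) = {ε, q, t, v, w}  (via <B> <C>)
FIRST(<C>) = {q, t, v, w}  (via <D> <F> t <F>)
FIRST(<B>) = {q, t, v, w}  (via <F> <C>, <S> <C> q)

{q, t, v, w}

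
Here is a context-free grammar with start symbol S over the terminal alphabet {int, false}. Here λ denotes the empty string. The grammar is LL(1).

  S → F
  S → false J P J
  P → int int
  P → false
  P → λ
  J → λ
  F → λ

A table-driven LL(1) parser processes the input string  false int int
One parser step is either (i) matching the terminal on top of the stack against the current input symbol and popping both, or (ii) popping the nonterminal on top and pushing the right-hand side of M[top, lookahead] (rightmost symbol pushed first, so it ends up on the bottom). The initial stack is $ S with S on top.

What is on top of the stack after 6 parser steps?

step 1: stack=$ S  input=false int int $  — expand S → false J P J
step 2: stack=$ J P J false  input=false int int $  — match false
step 3: stack=$ J P J  input=int int $  — expand J → λ
step 4: stack=$ J P  input=int int $  — expand P → int int
step 5: stack=$ J int int  input=int int $  — match int
step 6: stack=$ J int  input=int $  — match int
Stack after step 6: $ J (top = J).

J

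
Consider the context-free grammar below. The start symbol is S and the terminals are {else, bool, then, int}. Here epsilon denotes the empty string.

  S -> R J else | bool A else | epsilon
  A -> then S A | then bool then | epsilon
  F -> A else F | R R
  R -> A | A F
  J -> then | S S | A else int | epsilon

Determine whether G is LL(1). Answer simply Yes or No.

FIRST(S) = {epsilon, bool, else, then}
FIRST(A) = {epsilon, then}
FIRST(F) = {epsilon, else, then}
FIRST(R) = {epsilon, else, then}
FIRST(J) = {epsilon, bool, else, then}
FOLLOW(S) = {$, bool, else, then}
FOLLOW(A) = {bool, else, then}
FOLLOW(F) = {bool, else, then}
FOLLOW(R) = {bool, else, then}
FOLLOW(J) = {else}
Cell M[A, then] receives both A -> then S A and A -> then bool then and A -> epsilon — the grammar is not LL(1).

No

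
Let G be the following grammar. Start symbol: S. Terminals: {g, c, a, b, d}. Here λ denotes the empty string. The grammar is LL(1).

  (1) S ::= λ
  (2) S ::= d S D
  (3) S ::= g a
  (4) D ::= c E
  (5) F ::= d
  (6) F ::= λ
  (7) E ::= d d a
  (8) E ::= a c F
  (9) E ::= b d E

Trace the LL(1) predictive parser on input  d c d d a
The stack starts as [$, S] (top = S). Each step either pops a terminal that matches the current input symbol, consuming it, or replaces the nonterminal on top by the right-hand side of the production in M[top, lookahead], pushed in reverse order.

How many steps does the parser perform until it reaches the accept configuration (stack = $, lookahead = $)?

9

     Stack    Input        Action
  1  $ S      d c d d a $  expand S ::= d S D
  2  $ D S d  d c d d a $  match d
  3  $ D S    c d d a $    expand S ::= λ
  4  $ D      c d d a $    expand D ::= c E
  5  $ E c    c d d a $    match c
  6  $ E      d d a $      expand E ::= d d a
  7  $ a d d  d d a $      match d
  8  $ a d    d a $        match d
  9  $ a      a $          match a
Accept reached after 9 steps.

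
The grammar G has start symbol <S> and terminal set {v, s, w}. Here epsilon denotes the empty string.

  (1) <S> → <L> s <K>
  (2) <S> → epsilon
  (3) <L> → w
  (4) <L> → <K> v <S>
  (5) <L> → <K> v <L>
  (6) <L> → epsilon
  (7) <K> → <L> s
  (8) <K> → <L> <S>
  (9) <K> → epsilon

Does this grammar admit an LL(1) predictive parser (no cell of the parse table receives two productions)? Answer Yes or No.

No

FIRST(<S>) = {epsilon, s, v, w}
FIRST(<L>) = {epsilon, s, v, w}
FIRST(<K>) = {epsilon, s, v, w}
FOLLOW(<S>) = {$, s, v, w}
FOLLOW(<L>) = {$, s, v, w}
FOLLOW(<K>) = {$, s, v, w}
Cell M[<K>, $] receives both <K> → <L> <S> and <K> → epsilon — the grammar is not LL(1).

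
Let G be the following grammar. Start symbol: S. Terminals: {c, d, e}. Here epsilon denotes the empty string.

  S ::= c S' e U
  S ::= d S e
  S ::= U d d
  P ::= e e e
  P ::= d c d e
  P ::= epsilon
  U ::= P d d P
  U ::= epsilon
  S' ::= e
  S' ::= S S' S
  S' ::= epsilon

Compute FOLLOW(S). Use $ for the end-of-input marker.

{$, c, d, e}

FIRST(P) = {epsilon, d, e}
FIRST(U) = {epsilon, d, e}  (via P d d P)
FIRST(S) = {c, d, e}  (via U d d)
FIRST(S') = {epsilon, c, d, e}  (via S S' S)
FOLLOW(S) includes $ since S is the start symbol.
FOLLOW(S'): in S::=c S' e U, S' is followed by e U with FIRST {e}; in S'::=S S' S, S' is followed by S with FIRST {c, d, e}. Thus FOLLOW(S') = {c, d, e}.
FOLLOW(S): in S::=d S e, S is followed by e with FIRST {e}; in S'::=S S' S (occurrence 1), S is followed by S' S with FIRST {c, d, e}; in S'::=S S' S (occurrence 2), the suffix after S is empty, so FOLLOW(S) ⊇ FOLLOW(S') = {c, d, e}. Thus FOLLOW(S) = {$, c, d, e}.
FOLLOW(U): in S::=c S' e U, the suffix after U is empty, so FOLLOW(U) ⊇ FOLLOW(S) = {$, c, d, e}; in S::=U d d, U is followed by d d with FIRST {d}. Thus FOLLOW(U) = {$, c, d, e}.
FOLLOW(P): in U::=P d d P (occurrence 1), P is followed by d d P with FIRST {d}; in U::=P d d P (occurrence 2), the suffix after P is empty, so FOLLOW(P) ⊇ FOLLOW(U) = {$, c, d, e}. Thus FOLLOW(P) = {$, c, d, e}.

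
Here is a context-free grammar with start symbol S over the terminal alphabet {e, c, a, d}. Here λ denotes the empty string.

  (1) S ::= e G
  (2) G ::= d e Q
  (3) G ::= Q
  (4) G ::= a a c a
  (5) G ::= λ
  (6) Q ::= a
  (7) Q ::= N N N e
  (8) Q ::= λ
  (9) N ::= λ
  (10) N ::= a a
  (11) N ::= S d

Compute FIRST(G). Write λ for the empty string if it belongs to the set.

FIRST(S) = {e}
FIRST(N) = {λ, a, e}  (via S d)
FIRST(Q) = {λ, a, e}  (via N N N e)
FIRST(G) = {λ, a, d, e}  (via Q)

{λ, a, d, e}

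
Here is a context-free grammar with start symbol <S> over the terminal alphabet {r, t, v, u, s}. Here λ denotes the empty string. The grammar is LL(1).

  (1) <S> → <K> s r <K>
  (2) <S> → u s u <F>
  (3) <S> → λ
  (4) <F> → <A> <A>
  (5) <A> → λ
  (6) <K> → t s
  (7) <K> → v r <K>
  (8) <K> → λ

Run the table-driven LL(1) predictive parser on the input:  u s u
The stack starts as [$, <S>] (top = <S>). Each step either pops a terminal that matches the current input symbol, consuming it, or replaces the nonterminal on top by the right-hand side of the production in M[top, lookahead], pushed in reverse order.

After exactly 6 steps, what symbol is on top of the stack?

     Stack        Input    Action
  1  $ <S>        u s u $  expand <S> → u s u <F>
  2  $ <F> u s u  u s u $  match u
  3  $ <F> u s    s u $    match s
  4  $ <F> u      u $      match u
  5  $ <F>        $        expand <F> → <A> <A>
  6  $ <A> <A>    $        expand <A> → λ
Stack after step 6: $ <A> (top = <A>).

<A>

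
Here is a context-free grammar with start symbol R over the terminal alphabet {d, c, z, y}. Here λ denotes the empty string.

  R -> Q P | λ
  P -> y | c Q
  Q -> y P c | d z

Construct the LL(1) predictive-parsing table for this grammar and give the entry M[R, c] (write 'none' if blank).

FIRST(P) = {c, y}
FIRST(Q) = {d, y}
FIRST(R) = {λ, d, y}  (via Q P)
FOLLOW(R) includes $ since R is the start symbol.
FOLLOW(R): R appears on no right-hand side. Thus FOLLOW(R) = {$}.
For R -> Q P: FIRST(Q P) = {d, y}, so it goes in M[R, t] for t ∈ {d, y}.
For R -> λ: FIRST(λ) = {λ}, so it goes in M[R, t] for t ∈ {}; since λ ∈ FIRST, also for every t ∈ FOLLOW(R) = {$}.
None of these place a production in M[R, c].

none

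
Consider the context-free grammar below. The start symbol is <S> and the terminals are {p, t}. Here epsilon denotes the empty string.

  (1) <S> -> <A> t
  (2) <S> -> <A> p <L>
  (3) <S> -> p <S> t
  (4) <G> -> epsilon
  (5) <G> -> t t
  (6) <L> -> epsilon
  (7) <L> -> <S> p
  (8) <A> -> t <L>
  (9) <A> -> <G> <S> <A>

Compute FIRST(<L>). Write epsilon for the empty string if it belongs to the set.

FIRST(<G>) = {epsilon, t}
FIRST(<S>) = {p, t}  (via <A> t, <A> p <L>)
FIRST(<L>) = {epsilon, p, t}  (via <S> p)
FIRST(<A>) = {p, t}  (via <G> <S> <A>)

{epsilon, p, t}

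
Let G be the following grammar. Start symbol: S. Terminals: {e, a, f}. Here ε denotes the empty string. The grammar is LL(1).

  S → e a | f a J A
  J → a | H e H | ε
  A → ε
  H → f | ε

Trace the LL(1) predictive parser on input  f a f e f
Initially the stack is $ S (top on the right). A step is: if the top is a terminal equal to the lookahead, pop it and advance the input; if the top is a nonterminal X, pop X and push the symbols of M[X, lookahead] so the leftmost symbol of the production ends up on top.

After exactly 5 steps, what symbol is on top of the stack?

step 1: stack=$ S  input=f a f e f $  — expand S → f a J A
step 2: stack=$ A J a f  input=f a f e f $  — match f
step 3: stack=$ A J a  input=a f e f $  — match a
step 4: stack=$ A J  input=f e f $  — expand J → H e H
step 5: stack=$ A H e H  input=f e f $  — expand H → f
Stack after step 5: $ A H e f (top = f).

f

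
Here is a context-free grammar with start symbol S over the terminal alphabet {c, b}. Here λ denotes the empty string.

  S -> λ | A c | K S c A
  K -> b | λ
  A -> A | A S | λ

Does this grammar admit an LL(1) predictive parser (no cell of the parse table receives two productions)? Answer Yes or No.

FIRST(S) = {λ, b, c}
FIRST(K) = {λ, b}
FIRST(A) = {λ, b, c}
FOLLOW(S) = {$, b, c}
FOLLOW(K) = {b, c}
FOLLOW(A) = {$, b, c}
Cell M[A, $] receives both A -> A and A -> A S and A -> λ — the grammar is not LL(1).

No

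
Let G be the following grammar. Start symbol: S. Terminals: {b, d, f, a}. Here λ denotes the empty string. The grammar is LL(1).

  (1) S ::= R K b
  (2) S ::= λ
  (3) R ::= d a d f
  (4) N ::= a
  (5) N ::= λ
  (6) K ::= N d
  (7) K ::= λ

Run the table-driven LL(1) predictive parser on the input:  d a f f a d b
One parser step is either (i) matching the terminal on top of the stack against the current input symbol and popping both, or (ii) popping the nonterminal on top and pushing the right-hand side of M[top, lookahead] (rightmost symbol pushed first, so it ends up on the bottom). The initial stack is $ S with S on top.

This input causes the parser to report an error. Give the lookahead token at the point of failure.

f

     Stack          Input            Action
  1  $ S            d a f f a d b $  expand S ::= R K b
  2  $ b K R        d a f f a d b $  expand R ::= d a d f
  3  $ b K f d a d  d a f f a d b $  match d
  4  $ b K f d a    a f f a d b $    match a
  5  $ b K f d      f f a d b $      error: top is terminal d but lookahead is f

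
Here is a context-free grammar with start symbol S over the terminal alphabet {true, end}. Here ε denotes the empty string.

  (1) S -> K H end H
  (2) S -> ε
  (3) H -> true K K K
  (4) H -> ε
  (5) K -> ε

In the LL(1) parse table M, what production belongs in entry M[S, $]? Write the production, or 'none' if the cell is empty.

FIRST(H) = {ε, true}
FIRST(K) = {ε}
FIRST(S) = {ε, end, true}  (via K H end H)
FOLLOW(S) includes $ since S is the start symbol.
FOLLOW(S): S appears on no right-hand side. Thus FOLLOW(S) = {$}.
For S -> K H end H: FIRST(K H end H) = {end, true}, so it goes in M[S, t] for t ∈ {end, true}.
For S -> ε: FIRST(ε) = {ε}, so it goes in M[S, t] for t ∈ {}; since ε ∈ FIRST, also for every t ∈ FOLLOW(S) = {$}.

S -> ε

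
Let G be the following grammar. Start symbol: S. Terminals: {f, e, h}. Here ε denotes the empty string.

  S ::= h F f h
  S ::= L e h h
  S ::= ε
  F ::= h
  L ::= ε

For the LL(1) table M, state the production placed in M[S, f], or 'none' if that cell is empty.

none

FIRST(F): from F::=h we get {h}. So FIRST(F) = {h}.
FIRST(L): from L::=ε we get {ε}. So FIRST(L) = {ε}.
FIRST(S): from S::=h F f h we get {h}; from S::=L e h h we get {e}; from S::=ε we get {ε}. So FIRST(S) = {ε, e, h}.
FOLLOW(S) includes $ since S is the start symbol.
FOLLOW(S): S appears on no right-hand side. Thus FOLLOW(S) = {$}.
For S ::= h F f h: FIRST(h F f h) = {h}, so it goes in M[S, t] for t ∈ {h}.
For S ::= L e h h: FIRST(L e h h) = {e}, so it goes in M[S, t] for t ∈ {e}.
For S ::= ε: FIRST(ε) = {ε}, so it goes in M[S, t] for t ∈ {}; since ε ∈ FIRST, also for every t ∈ FOLLOW(S) = {$}.
None of these place a production in M[S, f].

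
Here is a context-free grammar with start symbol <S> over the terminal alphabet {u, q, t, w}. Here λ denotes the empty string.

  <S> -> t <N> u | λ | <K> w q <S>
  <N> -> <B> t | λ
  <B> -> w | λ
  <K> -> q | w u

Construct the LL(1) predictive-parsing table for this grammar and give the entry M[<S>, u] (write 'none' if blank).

FIRST(<B>) = {λ, w}
FIRST(<K>) = {q, w}
FIRST(<S>) = {λ, q, t, w}  (via <K> w q <S>)
FIRST(<N>) = {λ, t, w}  (via <B> t)
FOLLOW(<S>) includes $ since <S> is the start symbol.
FOLLOW(<S>): in <S>-><K> w q <S>, the suffix after <S> is empty (adds nothing new). Thus FOLLOW(<S>) = {$}.
For <S> -> t <N> u: FIRST(t <N> u) = {t}, so it goes in M[<S>, t] for t ∈ {t}.
For <S> -> λ: FIRST(λ) = {λ}, so it goes in M[<S>, t] for t ∈ {}; since λ ∈ FIRST, also for every t ∈ FOLLOW(<S>) = {$}.
For <S> -> <K> w q <S>: FIRST(<K> w q <S>) = {q, w}, so it goes in M[<S>, t] for t ∈ {q, w}.
None of these place a production in M[<S>, u].

none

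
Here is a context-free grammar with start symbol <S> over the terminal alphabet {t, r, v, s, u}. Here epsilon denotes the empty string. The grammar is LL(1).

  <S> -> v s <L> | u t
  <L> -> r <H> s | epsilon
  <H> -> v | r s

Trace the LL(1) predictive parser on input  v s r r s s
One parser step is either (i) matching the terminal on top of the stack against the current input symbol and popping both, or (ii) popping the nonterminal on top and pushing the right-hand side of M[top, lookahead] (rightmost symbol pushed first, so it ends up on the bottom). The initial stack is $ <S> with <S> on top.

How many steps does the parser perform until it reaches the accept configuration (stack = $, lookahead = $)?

step 1: stack=$ <S>  input=v s r r s s $  — expand <S> -> v s <L>
step 2: stack=$ <L> s v  input=v s r r s s $  — match v
step 3: stack=$ <L> s  input=s r r s s $  — match s
step 4: stack=$ <L>  input=r r s s $  — expand <L> -> r <H> s
step 5: stack=$ s <H> r  input=r r s s $  — match r
step 6: stack=$ s <H>  input=r s s $  — expand <H> -> r s
step 7: stack=$ s s r  input=r s s $  — match r
step 8: stack=$ s s  input=s s $  — match s
step 9: stack=$ s  input=s $  — match s
Accept reached after 9 steps.

9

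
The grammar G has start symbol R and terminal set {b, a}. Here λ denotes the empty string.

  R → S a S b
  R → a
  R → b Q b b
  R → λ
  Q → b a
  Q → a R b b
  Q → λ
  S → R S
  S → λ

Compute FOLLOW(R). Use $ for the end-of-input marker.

FIRST(Q) = {λ, a, b}
FIRST(R) = {λ, a, b}  (via S a S b)
FIRST(S) = {λ, a, b}  (via R S)
FOLLOW(R) includes $ since R is the start symbol.
FOLLOW(Q): in R→b Q b b, Q is followed by b b with FIRST {b}. Thus FOLLOW(Q) = {b}.
FOLLOW(S): in R→S a S b (occurrence 1), S is followed by a S b with FIRST {a}; in R→S a S b (occurrence 2), S is followed by b with FIRST {b}; in S→R S, the suffix after S is empty (adds nothing new). Thus FOLLOW(S) = {a, b}.
FOLLOW(R): in Q→a R b b, R is followed by b b with FIRST {b}; in S→R S, R is followed by S with FIRST {λ, a, b}; in S→R S, the suffix after R is nullable, so FOLLOW(R) ⊇ FOLLOW(S) = {a, b}. Thus FOLLOW(R) = {$, a, b}.

{$, a, b}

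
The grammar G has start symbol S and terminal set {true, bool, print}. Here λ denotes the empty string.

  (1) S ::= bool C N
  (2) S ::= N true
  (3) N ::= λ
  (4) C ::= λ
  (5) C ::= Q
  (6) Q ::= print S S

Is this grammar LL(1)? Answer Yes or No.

Yes

FIRST(S) = {bool, true}
FIRST(N) = {λ}
FIRST(C) = {λ, print}
FIRST(Q) = {print}
FOLLOW(S) = {$, bool, true}
FOLLOW(N) = {$, bool, true}
FOLLOW(C) = {$, bool, true}
FOLLOW(Q) = {$, bool, true}
Each cell of M receives at most one production.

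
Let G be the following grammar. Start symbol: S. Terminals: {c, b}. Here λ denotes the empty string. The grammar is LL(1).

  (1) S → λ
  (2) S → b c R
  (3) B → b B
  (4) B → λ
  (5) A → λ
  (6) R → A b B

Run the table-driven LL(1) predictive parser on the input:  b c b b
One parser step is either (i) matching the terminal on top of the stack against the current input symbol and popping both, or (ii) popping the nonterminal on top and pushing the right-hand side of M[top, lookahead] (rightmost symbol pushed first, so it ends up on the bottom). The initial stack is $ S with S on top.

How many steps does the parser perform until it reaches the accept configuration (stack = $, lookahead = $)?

9

     Stack    Input      Action
  1  $ S      b c b b $  expand S → b c R
  2  $ R c b  b c b b $  match b
  3  $ R c    c b b $    match c
  4  $ R      b b $      expand R → A b B
  5  $ B b A  b b $      expand A → λ
  6  $ B b    b b $      match b
  7  $ B      b $        expand B → b B
  8  $ B b    b $        match b
  9  $ B      $          expand B → λ
Accept reached after 9 steps.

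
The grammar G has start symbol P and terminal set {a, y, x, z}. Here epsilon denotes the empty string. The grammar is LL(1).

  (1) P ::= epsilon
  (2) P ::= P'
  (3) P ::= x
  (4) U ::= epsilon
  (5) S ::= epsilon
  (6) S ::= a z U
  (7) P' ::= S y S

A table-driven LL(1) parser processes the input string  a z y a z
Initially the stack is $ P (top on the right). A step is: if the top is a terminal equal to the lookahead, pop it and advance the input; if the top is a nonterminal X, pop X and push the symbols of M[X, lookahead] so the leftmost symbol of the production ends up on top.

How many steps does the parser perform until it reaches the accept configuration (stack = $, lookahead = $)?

11

step 1: stack=$ P  input=a z y a z $  — expand P ::= P'
step 2: stack=$ P'  input=a z y a z $  — expand P' ::= S y S
step 3: stack=$ S y S  input=a z y a z $  — expand S ::= a z U
step 4: stack=$ S y U z a  input=a z y a z $  — match a
step 5: stack=$ S y U z  input=z y a z $  — match z
step 6: stack=$ S y U  input=y a z $  — expand U ::= epsilon
step 7: stack=$ S y  input=y a z $  — match y
step 8: stack=$ S  input=a z $  — expand S ::= a z U
step 9: stack=$ U z a  input=a z $  — match a
step 10: stack=$ U z  input=z $  — match z
step 11: stack=$ U  input=$  — expand U ::= epsilon
Accept reached after 11 steps.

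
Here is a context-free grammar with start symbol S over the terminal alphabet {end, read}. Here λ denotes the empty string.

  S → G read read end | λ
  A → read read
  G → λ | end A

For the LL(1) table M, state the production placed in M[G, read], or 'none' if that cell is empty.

G → λ

FIRST(A): from A→read read we get {read}. So FIRST(A) = {read}.
FIRST(G): from G→λ we get {λ}; from G→end A we get {end}. So FIRST(G) = {λ, end}.
FIRST(S): from S→G read read end we get {end, read}; from S→λ we get {λ}. So FIRST(S) = {λ, end, read}.
FOLLOW(S) includes $ since S is the start symbol.
FOLLOW(G): in S→G read read end, G is followed by read read end with FIRST {read}. Thus FOLLOW(G) = {read}.
For G → λ: FIRST(λ) = {λ}, so it goes in M[G, t] for t ∈ {}; since λ ∈ FIRST, also for every t ∈ FOLLOW(G) = {read}.
For G → end A: FIRST(end A) = {end}, so it goes in M[G, t] for t ∈ {end}.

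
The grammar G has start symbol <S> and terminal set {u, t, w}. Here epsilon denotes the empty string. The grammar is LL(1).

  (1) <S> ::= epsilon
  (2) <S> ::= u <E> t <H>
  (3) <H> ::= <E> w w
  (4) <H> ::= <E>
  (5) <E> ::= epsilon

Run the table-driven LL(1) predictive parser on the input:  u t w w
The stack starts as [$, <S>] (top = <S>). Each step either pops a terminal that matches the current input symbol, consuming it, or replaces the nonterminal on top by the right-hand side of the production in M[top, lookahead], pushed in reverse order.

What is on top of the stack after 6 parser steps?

step 1: stack=$ <S>  input=u t w w $  — expand <S> ::= u <E> t <H>
step 2: stack=$ <H> t <E> u  input=u t w w $  — match u
step 3: stack=$ <H> t <E>  input=t w w $  — expand <E> ::= epsilon
step 4: stack=$ <H> t  input=t w w $  — match t
step 5: stack=$ <H>  input=w w $  — expand <H> ::= <E> w w
step 6: stack=$ w w <E>  input=w w $  — expand <E> ::= epsilon
Stack after step 6: $ w w (top = w).

w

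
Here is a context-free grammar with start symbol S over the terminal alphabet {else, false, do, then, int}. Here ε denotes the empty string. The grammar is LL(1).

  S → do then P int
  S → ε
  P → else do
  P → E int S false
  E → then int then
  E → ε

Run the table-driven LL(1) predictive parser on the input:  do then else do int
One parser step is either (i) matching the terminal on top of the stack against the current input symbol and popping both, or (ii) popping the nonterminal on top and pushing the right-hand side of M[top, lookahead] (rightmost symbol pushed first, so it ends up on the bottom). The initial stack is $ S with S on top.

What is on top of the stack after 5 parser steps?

do

step 1: stack=$ S  input=do then else do int $  — expand S → do then P int
step 2: stack=$ int P then do  input=do then else do int $  — match do
step 3: stack=$ int P then  input=then else do int $  — match then
step 4: stack=$ int P  input=else do int $  — expand P → else do
step 5: stack=$ int do else  input=else do int $  — match else
Stack after step 5: $ int do (top = do).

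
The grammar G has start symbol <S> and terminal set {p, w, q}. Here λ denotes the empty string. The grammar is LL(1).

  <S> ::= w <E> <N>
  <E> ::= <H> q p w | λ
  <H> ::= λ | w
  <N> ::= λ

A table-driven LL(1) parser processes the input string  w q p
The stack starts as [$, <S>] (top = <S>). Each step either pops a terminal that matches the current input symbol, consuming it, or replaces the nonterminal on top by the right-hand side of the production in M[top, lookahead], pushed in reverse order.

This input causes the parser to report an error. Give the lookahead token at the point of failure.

step 1: stack=$ <S>  input=w q p $  — expand <S> ::= w <E> <N>
step 2: stack=$ <N> <E> w  input=w q p $  — match w
step 3: stack=$ <N> <E>  input=q p $  — expand <E> ::= <H> q p w
step 4: stack=$ <N> w p q <H>  input=q p $  — expand <H> ::= λ
step 5: stack=$ <N> w p q  input=q p $  — match q
step 6: stack=$ <N> w p  input=p $  — match p
step 7: stack=$ <N> w  input=$  — error: top is terminal w but lookahead is $

$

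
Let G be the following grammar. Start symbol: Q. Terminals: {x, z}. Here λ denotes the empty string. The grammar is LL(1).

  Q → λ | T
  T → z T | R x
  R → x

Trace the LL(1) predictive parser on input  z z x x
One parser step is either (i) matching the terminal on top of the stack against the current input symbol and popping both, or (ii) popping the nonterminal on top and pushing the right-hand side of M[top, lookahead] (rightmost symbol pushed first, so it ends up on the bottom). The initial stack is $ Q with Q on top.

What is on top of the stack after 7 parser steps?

step 1: stack=$ Q  input=z z x x $  — expand Q → T
step 2: stack=$ T  input=z z x x $  — expand T → z T
step 3: stack=$ T z  input=z z x x $  — match z
step 4: stack=$ T  input=z x x $  — expand T → z T
step 5: stack=$ T z  input=z x x $  — match z
step 6: stack=$ T  input=x x $  — expand T → R x
step 7: stack=$ x R  input=x x $  — expand R → x
Stack after step 7: $ x x (top = x).

x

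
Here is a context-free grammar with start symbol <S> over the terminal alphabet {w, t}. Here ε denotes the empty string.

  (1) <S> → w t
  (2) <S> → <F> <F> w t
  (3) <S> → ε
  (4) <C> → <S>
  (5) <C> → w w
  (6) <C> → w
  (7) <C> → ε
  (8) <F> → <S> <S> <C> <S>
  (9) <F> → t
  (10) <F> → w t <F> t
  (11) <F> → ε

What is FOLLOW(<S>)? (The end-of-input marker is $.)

FIRST(<S>) = {ε, t, w}  (via <F> <F> w t)
FIRST(<C>) = {ε, t, w}  (via <S>)
FIRST(<F>) = {ε, t, w}  (via <S> <S> <C> <S>)
FOLLOW(<S>) includes $ since <S> is the start symbol.
FOLLOW(<F>): in <S>→<F> <F> w t (occurrence 1), <F> is followed by <F> w t with FIRST {t, w}; in <S>→<F> <F> w t (occurrence 2), <F> is followed by w t with FIRST {w}; in <F>→w t <F> t, <F> is followed by t with FIRST {t}. Thus FOLLOW(<F>) = {t, w}.
FOLLOW(<C>): in <F>→<S> <S> <C> <S>, <C> is followed by <S> with FIRST {ε, t, w}; in <F>→<S> <S> <C> <S>, the suffix after <C> is nullable, so FOLLOW(<C>) ⊇ FOLLOW(<F>) = {t, w}. Thus FOLLOW(<C>) = {t, w}.
FOLLOW(<S>): in <C>→<S>, the suffix after <S> is empty, so FOLLOW(<S>) ⊇ FOLLOW(<C>) = {t, w}; in <F>→<S> <S> <C> <S> (occurrence 1), <S> is followed by <S> <C> <S> with FIRST {ε, t, w}; in <F>→<S> <S> <C> <S> (occurrence 1), the suffix after <S> is nullable, so FOLLOW(<S>) ⊇ FOLLOW(<F>) = {t, w}; in <F>→<S> <S> <C> <S> (occurrence 2), <S> is followed by <C> <S> with FIRST {ε, t, w}; in <F>→<S> <S> <C> <S> (occurrence 2), the suffix after <S> is nullable, so FOLLOW(<S>) ⊇ FOLLOW(<F>) = {t, w}; in <F>→<S> <S> <C> <S> (occurrence 3), the suffix after <S> is empty, so FOLLOW(<S>) ⊇ FOLLOW(<F>) = {t, w}. Thus FOLLOW(<S>) = {$, t, w}.

{$, t, w}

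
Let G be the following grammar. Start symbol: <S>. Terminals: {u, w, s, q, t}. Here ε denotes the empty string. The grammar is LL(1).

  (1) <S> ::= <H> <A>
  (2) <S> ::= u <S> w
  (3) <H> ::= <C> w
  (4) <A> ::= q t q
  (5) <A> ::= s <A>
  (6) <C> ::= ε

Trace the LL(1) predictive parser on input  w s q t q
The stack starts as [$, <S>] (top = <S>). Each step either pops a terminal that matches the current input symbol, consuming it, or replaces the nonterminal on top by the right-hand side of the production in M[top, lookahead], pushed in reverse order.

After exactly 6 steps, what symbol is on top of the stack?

<A>

step 1: stack=$ <S>  input=w s q t q $  — expand <S> ::= <H> <A>
step 2: stack=$ <A> <H>  input=w s q t q $  — expand <H> ::= <C> w
step 3: stack=$ <A> w <C>  input=w s q t q $  — expand <C> ::= ε
step 4: stack=$ <A> w  input=w s q t q $  — match w
step 5: stack=$ <A>  input=s q t q $  — expand <A> ::= s <A>
step 6: stack=$ <A> s  input=s q t q $  — match s
Stack after step 6: $ <A> (top = <A>).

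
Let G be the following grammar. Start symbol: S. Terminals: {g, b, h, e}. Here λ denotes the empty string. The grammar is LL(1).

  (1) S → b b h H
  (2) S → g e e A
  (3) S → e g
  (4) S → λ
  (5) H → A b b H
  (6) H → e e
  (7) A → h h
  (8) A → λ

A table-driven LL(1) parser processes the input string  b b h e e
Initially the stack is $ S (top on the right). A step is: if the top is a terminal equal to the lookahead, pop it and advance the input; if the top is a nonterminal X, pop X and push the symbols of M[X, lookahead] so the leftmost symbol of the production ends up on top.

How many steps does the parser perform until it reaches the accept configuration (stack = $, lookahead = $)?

step 1: stack=$ S  input=b b h e e $  — expand S → b b h H
step 2: stack=$ H h b b  input=b b h e e $  — match b
step 3: stack=$ H h b  input=b h e e $  — match b
step 4: stack=$ H h  input=h e e $  — match h
step 5: stack=$ H  input=e e $  — expand H → e e
step 6: stack=$ e e  input=e e $  — match e
step 7: stack=$ e  input=e $  — match e
Accept reached after 7 steps.

7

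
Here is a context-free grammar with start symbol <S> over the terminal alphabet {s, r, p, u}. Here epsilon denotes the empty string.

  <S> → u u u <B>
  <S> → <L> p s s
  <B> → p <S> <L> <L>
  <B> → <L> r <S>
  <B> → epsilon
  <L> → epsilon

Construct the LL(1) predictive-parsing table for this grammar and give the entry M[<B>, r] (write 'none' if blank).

<B> → <L> r <S>

FIRST(<L>) = {epsilon}
FIRST(<S>) = {p, u}  (via <L> p s s)
FIRST(<B>) = {epsilon, p, r}  (via <L> r <S>)
FOLLOW(<S>) includes $ since <S> is the start symbol.
FOLLOW(<S>): in <B>→p <S> <L> <L>, <S> is followed by <L> <L> with FIRST {epsilon}; in <B>→p <S> <L> <L>, the suffix after <S> is nullable, so FOLLOW(<S>) ⊇ FOLLOW(<B>) = {$}; in <B>→<L> r <S>, the suffix after <S> is empty, so FOLLOW(<S>) ⊇ FOLLOW(<B>) = {$}. Thus FOLLOW(<S>) = {$}.
FOLLOW(<B>): in <S>→u u u <B>, the suffix after <B> is empty, so FOLLOW(<B>) ⊇ FOLLOW(<S>) = {$}. Thus FOLLOW(<B>) = {$}.
For <B> → p <S> <L> <L>: FIRST(p <S> <L> <L>) = {p}, so it goes in M[<B>, t] for t ∈ {p}.
For <B> → <L> r <S>: FIRST(<L> r <S>) = {r}, so it goes in M[<B>, t] for t ∈ {r}.
For <B> → epsilon: FIRST(epsilon) = {epsilon}, so it goes in M[<B>, t] for t ∈ {}; since epsilon ∈ FIRST, also for every t ∈ FOLLOW(<B>) = {$}.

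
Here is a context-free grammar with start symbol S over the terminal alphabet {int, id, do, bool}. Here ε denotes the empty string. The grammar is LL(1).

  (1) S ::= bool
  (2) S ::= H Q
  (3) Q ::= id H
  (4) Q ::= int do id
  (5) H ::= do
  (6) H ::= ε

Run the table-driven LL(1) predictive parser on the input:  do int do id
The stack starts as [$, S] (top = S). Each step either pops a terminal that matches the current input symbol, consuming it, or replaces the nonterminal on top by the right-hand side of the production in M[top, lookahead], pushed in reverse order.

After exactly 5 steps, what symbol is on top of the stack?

step 1: stack=$ S  input=do int do id $  — expand S ::= H Q
step 2: stack=$ Q H  input=do int do id $  — expand H ::= do
step 3: stack=$ Q do  input=do int do id $  — match do
step 4: stack=$ Q  input=int do id $  — expand Q ::= int do id
step 5: stack=$ id do int  input=int do id $  — match int
Stack after step 5: $ id do (top = do).

do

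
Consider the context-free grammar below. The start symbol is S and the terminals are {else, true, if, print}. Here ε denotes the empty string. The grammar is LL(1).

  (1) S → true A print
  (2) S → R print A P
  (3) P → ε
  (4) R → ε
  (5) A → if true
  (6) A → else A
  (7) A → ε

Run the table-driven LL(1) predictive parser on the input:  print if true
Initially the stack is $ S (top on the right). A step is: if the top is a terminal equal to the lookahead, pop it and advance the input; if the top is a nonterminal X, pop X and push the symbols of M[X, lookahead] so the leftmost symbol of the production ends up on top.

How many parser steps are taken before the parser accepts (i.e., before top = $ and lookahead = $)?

7

     Stack          Input            Action
  1  $ S            print if true $  expand S → R print A P
  2  $ P A print R  print if true $  expand R → ε
  3  $ P A print    print if true $  match print
  4  $ P A          if true $        expand A → if true
  5  $ P true if    if true $        match if
  6  $ P true       true $           match true
  7  $ P            $                expand P → ε
Accept reached after 7 steps.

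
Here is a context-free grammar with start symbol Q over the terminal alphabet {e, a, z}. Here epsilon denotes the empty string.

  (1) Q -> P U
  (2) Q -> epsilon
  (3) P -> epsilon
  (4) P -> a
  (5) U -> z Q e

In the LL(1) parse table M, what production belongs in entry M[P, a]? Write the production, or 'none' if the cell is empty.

FIRST(P) = {epsilon, a}
FIRST(U) = {z}
FIRST(Q) = {epsilon, a, z}  (via P U)
FOLLOW(Q) includes $ since Q is the start symbol.
FOLLOW(P): in Q->P U, P is followed by U with FIRST {z}. Thus FOLLOW(P) = {z}.
For P -> epsilon: FIRST(epsilon) = {epsilon}, so it goes in M[P, t] for t ∈ {}; since epsilon ∈ FIRST, also for every t ∈ FOLLOW(P) = {z}.
For P -> a: FIRST(a) = {a}, so it goes in M[P, t] for t ∈ {a}.

P -> a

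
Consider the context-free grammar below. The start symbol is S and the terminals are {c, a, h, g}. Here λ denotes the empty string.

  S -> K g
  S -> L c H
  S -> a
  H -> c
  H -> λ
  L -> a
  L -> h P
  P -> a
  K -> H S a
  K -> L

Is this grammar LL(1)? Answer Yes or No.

No

FIRST(S) = {a, c, h}
FIRST(H) = {λ, c}
FIRST(L) = {a, h}
FIRST(P) = {a}
FIRST(K) = {a, c, h}
FOLLOW(S) = {$, a}
FOLLOW(H) = {$, a, c, h}
FOLLOW(L) = {c, g}
FOLLOW(P) = {c, g}
FOLLOW(K) = {g}
Cell M[H, c] receives both H -> c and H -> λ — the grammar is not LL(1).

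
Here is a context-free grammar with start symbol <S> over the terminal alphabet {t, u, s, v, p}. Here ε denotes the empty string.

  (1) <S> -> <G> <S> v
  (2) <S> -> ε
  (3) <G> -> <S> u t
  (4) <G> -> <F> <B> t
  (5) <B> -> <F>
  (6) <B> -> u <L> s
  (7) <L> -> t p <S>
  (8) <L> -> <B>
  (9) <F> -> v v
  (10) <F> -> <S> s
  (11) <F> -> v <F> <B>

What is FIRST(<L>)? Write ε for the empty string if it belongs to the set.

FIRST(<S>) = {ε, s, u, v}  (via <G> <S> v)
FIRST(<F>) = {s, u, v}  (via <S> s)
FIRST(<G>) = {s, u, v}  (via <S> u t, <F> <B> t)
FIRST(<B>) = {s, u, v}  (via <F>)
FIRST(<L>) = {s, t, u, v}  (via <B>)

{s, t, u, v}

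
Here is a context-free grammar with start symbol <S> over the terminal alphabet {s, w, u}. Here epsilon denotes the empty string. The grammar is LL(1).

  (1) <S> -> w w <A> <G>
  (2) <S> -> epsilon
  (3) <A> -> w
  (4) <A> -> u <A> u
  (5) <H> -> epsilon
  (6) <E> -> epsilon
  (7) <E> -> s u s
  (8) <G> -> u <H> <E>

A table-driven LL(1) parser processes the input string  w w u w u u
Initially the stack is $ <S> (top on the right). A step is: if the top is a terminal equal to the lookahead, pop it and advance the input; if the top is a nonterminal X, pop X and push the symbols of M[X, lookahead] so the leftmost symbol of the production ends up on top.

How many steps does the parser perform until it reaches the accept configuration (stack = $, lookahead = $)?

      Stack          Input          Action
   1  $ <S>          w w u w u u $  expand <S> -> w w <A> <G>
   2  $ <G> <A> w w  w w u w u u $  match w
   3  $ <G> <A> w    w u w u u $    match w
   4  $ <G> <A>      u w u u $      expand <A> -> u <A> u
   5  $ <G> u <A> u  u w u u $      match u
   6  $ <G> u <A>    w u u $        expand <A> -> w
   7  $ <G> u w      w u u $        match w
   8  $ <G> u        u u $          match u
   9  $ <G>          u $            expand <G> -> u <H> <E>
  10  $ <E> <H> u    u $            match u
  11  $ <E> <H>      $              expand <H> -> epsilon
  12  $ <E>          $              expand <E> -> epsilon
Accept reached after 12 steps.

12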